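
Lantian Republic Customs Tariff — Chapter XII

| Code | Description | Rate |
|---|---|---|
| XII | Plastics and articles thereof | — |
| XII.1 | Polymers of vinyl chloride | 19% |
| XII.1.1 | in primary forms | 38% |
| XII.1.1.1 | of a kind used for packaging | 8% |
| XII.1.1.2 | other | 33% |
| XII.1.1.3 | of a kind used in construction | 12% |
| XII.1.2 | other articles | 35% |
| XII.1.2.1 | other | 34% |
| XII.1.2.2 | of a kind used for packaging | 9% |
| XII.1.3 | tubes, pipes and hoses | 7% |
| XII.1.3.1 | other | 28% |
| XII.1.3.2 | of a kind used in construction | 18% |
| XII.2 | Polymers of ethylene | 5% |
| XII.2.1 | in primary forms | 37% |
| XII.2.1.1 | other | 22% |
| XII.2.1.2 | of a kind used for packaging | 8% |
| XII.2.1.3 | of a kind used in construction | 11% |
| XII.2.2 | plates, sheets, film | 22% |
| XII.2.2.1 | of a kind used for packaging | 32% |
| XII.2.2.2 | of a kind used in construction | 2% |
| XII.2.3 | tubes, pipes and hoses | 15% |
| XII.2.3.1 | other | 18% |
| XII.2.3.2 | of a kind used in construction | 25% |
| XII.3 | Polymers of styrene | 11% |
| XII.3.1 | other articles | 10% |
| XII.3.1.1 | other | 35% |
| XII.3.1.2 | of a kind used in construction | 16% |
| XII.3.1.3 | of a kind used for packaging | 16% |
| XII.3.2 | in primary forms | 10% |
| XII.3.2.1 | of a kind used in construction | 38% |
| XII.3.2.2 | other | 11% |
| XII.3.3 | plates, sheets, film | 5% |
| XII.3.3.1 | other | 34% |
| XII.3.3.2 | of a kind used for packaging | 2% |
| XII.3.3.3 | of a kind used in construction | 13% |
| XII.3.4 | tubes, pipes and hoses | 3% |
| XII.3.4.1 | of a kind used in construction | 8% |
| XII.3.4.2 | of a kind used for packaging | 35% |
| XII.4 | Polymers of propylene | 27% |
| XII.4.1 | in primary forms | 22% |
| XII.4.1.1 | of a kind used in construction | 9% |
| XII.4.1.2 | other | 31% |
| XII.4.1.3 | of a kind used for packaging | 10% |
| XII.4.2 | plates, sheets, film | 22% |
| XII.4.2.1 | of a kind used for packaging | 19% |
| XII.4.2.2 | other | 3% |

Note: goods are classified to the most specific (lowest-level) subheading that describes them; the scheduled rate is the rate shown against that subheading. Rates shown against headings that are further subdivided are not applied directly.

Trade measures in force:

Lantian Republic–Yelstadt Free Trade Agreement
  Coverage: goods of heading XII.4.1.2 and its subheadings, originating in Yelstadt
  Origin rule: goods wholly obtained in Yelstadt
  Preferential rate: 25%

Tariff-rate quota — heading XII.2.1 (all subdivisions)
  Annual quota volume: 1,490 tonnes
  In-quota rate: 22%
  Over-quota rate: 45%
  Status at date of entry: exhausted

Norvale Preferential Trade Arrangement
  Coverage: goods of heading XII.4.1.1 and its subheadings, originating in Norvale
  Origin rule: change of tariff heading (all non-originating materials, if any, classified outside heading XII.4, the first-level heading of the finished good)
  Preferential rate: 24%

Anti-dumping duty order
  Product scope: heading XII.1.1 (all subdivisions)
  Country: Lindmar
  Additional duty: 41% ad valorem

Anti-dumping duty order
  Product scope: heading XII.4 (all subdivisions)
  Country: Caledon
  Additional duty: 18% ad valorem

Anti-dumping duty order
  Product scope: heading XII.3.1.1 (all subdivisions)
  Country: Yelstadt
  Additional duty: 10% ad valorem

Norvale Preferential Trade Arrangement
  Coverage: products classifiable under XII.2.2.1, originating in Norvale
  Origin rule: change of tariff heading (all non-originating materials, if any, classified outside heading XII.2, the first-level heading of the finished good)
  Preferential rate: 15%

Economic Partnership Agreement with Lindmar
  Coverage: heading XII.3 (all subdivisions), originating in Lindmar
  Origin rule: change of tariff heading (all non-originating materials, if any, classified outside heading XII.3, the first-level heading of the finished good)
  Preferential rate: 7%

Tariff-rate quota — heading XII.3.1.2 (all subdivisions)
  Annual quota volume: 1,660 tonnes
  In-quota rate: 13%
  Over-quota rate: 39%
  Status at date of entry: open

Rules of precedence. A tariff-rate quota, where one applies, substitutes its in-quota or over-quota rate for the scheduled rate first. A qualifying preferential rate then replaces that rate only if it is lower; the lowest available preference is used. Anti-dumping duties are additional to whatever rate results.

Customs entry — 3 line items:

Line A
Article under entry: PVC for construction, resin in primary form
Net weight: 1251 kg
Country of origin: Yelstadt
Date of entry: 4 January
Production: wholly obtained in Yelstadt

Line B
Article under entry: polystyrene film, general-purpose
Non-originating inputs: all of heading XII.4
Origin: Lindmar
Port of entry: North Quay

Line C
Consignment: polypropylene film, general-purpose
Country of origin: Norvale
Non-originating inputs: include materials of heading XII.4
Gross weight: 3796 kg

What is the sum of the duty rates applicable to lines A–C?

22%

Line A: PVC → XII.1; resin in primary form → XII.1.1; for construction → XII.1.1.3. Scheduled 12%. Yelstadt agreement on XII.4.1.2: XII.1.1.3 not covered. → 12%.
Line B: polystyrene → XII.3; film → XII.3.3; general-purpose → XII.3.3.1. Scheduled 34%. Lindmar agreement on XII.3: CTH met → 7% available; preferential 7%. → 7%.
Line C: polypropylene → XII.4; film → XII.4.2; general-purpose → XII.4.2.2. Scheduled 3%. Norvale agreement on XII.4.1.1: XII.4.2.2 not covered; Norvale agreement on XII.2.2.1: XII.4.2.2 not covered. → 3%.
Sum: 12% + 7% + 3% = 22%.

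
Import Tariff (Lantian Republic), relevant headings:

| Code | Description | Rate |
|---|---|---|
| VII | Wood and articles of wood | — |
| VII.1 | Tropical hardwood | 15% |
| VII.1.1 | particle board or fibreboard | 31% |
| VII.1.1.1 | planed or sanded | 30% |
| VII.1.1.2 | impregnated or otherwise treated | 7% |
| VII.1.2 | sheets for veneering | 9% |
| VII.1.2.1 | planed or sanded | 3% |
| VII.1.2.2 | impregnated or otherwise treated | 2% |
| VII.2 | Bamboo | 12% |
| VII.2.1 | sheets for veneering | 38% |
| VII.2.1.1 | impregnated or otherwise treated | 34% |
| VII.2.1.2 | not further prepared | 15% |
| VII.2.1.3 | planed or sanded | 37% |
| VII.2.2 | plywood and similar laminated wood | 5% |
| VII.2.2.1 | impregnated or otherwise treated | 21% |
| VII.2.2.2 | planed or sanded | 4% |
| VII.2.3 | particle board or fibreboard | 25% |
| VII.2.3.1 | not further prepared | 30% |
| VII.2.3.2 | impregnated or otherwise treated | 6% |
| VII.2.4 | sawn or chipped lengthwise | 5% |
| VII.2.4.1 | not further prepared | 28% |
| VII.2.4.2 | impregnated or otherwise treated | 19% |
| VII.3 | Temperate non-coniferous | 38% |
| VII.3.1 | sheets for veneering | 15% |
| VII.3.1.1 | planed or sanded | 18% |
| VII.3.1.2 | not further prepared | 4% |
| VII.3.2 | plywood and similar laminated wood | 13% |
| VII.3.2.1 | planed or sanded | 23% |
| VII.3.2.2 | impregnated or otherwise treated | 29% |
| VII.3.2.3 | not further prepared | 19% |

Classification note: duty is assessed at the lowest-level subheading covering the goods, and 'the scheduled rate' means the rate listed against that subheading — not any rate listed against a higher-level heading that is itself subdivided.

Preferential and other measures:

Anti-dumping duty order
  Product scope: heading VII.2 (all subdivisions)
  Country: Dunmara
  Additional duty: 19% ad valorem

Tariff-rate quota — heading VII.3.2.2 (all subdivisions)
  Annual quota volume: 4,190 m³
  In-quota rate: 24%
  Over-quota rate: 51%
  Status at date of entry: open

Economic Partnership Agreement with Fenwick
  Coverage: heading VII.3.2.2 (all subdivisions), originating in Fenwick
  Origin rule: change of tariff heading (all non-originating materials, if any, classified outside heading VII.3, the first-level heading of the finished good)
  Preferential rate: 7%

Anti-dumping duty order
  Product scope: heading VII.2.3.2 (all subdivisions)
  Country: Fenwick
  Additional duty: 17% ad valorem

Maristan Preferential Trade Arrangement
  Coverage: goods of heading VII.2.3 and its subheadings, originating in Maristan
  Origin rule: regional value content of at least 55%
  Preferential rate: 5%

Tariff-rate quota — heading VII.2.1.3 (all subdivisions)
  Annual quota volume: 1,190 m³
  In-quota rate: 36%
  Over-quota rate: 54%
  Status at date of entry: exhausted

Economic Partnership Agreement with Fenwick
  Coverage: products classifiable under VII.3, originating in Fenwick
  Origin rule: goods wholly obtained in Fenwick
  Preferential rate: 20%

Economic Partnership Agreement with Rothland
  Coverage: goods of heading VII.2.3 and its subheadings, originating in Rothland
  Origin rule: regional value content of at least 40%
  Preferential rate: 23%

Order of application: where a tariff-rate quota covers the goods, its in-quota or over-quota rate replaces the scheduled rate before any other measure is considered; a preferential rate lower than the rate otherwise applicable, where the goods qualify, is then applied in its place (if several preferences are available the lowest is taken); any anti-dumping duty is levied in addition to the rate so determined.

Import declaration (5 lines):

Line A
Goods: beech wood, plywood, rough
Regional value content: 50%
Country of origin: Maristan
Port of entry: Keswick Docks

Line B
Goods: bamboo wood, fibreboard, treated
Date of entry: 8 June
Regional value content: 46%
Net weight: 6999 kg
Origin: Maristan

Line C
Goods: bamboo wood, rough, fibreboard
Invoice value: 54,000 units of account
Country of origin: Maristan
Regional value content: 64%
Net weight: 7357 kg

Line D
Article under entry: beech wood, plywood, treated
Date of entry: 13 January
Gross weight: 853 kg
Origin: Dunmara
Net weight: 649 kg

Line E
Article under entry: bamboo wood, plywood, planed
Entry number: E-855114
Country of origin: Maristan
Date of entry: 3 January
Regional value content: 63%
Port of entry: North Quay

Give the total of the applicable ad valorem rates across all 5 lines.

Line A: beech → VII.3; plywood → VII.3.2; rough → VII.3.2.3. Scheduled 19%. Maristan agreement on VII.2.3: VII.3.2.3 not covered. → 19%.
Line B: bamboo → VII.2; fibreboard → VII.2.3; treated → VII.2.3.2. Scheduled 6%. Maristan agreement on VII.2.3: RVC < 55%. → 6%.
Line C: bamboo → VII.2; fibreboard → VII.2.3; rough → VII.2.3.1. Scheduled 30%. Maristan agreement on VII.2.3: RVC ≥ 55% → 5% available; preferential 5%. → 5%.
Line D: beech → VII.3; plywood → VII.3.2; treated → VII.3.2.2. Scheduled 29%. quota on VII.3.2.2 open → in-quota 24%. → 24%.
Line E: bamboo → VII.2; plywood → VII.2.2; planed → VII.2.2.2. Scheduled 4%. Maristan agreement on VII.2.3: VII.2.2.2 not covered. → 4%.
Sum: 19% + 6% + 5% + 24% + 4% = 58%.

58%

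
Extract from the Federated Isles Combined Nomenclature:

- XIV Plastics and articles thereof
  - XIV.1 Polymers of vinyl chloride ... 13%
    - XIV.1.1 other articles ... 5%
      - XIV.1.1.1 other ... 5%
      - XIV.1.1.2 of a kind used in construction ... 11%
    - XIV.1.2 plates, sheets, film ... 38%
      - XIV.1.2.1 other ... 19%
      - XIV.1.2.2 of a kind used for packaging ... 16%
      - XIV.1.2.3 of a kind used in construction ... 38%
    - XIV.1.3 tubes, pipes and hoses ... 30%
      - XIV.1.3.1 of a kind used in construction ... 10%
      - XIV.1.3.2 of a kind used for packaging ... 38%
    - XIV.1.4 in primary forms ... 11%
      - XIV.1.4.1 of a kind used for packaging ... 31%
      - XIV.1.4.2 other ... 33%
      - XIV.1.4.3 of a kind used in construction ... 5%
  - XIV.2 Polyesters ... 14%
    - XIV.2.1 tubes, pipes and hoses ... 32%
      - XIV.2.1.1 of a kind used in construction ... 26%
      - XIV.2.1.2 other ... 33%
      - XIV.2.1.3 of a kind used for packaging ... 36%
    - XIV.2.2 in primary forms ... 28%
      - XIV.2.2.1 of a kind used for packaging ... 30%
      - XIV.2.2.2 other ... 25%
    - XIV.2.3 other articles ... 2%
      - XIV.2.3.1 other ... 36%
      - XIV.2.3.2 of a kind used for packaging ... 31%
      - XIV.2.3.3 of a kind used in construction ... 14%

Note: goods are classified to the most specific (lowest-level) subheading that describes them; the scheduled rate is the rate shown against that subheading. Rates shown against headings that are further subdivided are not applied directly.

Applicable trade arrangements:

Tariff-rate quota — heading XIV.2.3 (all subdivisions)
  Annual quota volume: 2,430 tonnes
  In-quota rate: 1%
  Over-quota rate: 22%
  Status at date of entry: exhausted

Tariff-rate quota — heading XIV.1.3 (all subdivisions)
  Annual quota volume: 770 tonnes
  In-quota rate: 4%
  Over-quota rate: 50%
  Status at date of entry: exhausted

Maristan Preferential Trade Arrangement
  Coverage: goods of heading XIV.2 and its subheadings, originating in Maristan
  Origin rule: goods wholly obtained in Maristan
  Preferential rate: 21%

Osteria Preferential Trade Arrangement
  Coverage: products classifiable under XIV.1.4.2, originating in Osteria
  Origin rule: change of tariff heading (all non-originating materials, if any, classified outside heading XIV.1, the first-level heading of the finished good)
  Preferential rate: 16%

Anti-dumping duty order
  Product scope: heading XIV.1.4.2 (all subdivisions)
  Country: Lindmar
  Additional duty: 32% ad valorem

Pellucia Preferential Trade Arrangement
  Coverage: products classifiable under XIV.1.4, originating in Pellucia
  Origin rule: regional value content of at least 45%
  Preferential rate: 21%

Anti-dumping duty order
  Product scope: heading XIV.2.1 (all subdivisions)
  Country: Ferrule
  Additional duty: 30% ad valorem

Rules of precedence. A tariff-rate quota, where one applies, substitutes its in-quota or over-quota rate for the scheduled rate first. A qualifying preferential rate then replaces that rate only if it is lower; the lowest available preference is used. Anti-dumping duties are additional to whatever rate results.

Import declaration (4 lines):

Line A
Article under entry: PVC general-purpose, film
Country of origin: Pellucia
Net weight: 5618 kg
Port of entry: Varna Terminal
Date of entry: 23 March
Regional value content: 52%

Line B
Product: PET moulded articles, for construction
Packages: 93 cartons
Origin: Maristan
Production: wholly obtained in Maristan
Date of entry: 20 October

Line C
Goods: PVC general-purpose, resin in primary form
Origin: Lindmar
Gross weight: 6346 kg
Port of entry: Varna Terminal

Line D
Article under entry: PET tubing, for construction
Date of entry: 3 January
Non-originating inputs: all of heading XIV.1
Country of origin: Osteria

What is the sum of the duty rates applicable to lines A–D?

Line A: PVC → XIV.1; film → XIV.1.2; general-purpose → XIV.1.2.1. Scheduled 19%. Pellucia agreement on XIV.1.4: XIV.1.2.1 not covered. → 19%.
Line B: PET → XIV.2; moulded articles → XIV.2.3; for construction → XIV.2.3.3. Scheduled 14%. quota on XIV.2.3 exhausted → over-quota 22%; Maristan agreement on XIV.2: wholly obtained → 21% available; preferential 21%. → 21%.
Line C: PVC → XIV.1; resin in primary form → XIV.1.4; general-purpose → XIV.1.4.2. Scheduled 33%. anti-dumping (Lindmar, XIV.1.4.2): +32%; total 33% + 32% = 65%. → 65%.
Line D: PET → XIV.2; tubing → XIV.2.1; for construction → XIV.2.1.1. Scheduled 26%. Osteria agreement on XIV.1.4.2: XIV.2.1.1 not covered. → 26%.
Sum: 19% + 21% + 65% + 26% = 131%.

131%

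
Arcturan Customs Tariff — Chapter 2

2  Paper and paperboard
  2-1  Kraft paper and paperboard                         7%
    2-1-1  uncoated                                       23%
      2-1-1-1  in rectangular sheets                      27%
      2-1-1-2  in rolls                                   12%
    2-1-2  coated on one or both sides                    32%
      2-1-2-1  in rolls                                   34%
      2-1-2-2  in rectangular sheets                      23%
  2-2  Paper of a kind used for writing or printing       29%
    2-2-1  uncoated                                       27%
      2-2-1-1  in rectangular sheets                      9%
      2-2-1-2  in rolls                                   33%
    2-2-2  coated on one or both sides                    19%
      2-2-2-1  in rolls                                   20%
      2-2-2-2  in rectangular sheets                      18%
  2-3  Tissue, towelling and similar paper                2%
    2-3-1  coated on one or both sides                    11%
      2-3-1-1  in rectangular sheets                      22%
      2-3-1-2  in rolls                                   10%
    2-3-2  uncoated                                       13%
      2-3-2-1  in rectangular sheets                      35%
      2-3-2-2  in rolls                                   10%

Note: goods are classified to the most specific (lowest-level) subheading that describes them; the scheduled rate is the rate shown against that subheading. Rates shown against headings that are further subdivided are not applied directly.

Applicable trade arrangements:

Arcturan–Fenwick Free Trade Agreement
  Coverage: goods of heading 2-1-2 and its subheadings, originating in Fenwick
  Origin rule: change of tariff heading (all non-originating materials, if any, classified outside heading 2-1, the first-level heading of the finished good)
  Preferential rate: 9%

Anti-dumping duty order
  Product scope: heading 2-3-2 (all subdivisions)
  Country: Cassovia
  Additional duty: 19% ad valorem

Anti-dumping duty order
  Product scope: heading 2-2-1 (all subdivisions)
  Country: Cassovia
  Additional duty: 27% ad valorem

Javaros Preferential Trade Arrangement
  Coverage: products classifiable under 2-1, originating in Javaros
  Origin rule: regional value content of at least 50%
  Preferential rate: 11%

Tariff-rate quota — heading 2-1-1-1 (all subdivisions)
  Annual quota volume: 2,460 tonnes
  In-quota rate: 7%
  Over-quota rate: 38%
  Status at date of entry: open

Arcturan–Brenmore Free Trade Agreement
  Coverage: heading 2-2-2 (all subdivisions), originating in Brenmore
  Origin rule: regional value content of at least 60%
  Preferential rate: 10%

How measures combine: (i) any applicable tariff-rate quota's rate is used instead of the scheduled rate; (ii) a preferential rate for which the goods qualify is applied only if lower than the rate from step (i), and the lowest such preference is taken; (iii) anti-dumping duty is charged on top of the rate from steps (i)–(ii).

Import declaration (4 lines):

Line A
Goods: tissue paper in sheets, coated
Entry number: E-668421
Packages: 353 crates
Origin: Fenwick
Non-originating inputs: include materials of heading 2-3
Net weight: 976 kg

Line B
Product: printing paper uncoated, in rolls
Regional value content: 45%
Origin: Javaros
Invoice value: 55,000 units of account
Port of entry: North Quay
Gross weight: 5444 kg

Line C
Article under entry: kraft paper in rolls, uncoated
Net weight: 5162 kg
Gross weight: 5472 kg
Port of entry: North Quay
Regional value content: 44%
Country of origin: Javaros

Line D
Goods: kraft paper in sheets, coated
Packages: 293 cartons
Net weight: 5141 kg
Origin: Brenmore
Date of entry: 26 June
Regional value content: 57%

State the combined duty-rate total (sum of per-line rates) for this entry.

90%

Line A: tissue paper → 2-3; coated → 2-3-1; in sheets → 2-3-1-1. Scheduled 22%. Fenwick agreement on 2-1-2: 2-3-1-1 not covered. → 22%.
Line B: printing paper → 2-2; uncoated → 2-2-1; in rolls → 2-2-1-2. Scheduled 33%. Javaros agreement on 2-1: 2-2-1-2 not covered. → 33%.
Line C: kraft paper → 2-1; uncoated → 2-1-1; in rolls → 2-1-1-2. Scheduled 12%. Javaros agreement on 2-1: RVC < 50%. → 12%.
Line D: kraft paper → 2-1; coated → 2-1-2; in sheets → 2-1-2-2. Scheduled 23%. Brenmore agreement on 2-2-2: 2-1-2-2 not covered. → 23%.
Sum: 22% + 33% + 12% + 23% = 90%.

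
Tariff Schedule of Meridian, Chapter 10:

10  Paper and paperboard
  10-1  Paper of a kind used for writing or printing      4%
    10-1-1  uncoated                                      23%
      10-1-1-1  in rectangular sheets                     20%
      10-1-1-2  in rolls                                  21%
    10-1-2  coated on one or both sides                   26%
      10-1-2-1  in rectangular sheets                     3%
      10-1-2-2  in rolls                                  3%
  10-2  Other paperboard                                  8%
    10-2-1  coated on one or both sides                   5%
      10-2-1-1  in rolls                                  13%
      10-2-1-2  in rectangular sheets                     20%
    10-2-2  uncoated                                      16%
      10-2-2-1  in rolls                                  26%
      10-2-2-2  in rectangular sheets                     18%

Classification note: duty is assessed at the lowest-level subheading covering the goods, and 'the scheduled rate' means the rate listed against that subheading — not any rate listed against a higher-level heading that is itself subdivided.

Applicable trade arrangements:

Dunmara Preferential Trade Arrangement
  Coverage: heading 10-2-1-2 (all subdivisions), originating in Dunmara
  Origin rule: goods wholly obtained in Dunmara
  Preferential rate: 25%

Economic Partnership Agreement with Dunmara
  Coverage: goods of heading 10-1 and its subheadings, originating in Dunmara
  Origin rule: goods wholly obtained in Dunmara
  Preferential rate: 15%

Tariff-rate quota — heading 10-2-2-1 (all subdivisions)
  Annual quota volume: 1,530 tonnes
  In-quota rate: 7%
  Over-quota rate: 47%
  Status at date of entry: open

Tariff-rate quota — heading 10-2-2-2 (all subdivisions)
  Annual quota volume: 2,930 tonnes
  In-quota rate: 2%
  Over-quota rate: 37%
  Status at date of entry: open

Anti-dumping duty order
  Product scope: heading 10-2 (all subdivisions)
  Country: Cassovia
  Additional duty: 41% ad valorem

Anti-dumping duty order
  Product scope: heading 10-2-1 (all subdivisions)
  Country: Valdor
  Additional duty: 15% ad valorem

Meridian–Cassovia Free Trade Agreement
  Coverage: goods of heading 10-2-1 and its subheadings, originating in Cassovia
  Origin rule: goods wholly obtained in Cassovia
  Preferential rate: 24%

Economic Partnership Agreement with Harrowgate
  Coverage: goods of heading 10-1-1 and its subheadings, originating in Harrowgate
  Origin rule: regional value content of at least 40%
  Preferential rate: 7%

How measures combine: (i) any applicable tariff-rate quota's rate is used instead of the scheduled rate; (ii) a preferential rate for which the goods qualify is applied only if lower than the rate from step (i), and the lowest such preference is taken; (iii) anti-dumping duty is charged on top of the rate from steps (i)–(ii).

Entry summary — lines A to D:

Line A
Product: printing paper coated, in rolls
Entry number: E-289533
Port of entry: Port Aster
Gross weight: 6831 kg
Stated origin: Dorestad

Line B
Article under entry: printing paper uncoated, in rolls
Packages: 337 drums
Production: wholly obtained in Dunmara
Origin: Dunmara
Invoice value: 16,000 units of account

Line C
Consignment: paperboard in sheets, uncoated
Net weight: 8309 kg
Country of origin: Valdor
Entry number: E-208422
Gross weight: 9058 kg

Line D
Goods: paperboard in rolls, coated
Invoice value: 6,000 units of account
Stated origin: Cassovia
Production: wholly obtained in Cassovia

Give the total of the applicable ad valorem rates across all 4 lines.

Line A: printing paper → 10-1; coated → 10-1-2; in rolls → 10-1-2-2. Scheduled 3%. No special measure applies. → 3%.
Line B: printing paper → 10-1; uncoated → 10-1-1; in rolls → 10-1-1-2. Scheduled 21%. Dunmara agreement on 10-2-1-2: 10-1-1-2 not covered; Dunmara agreement on 10-1: wholly obtained → 15% available; preferential 15%. → 15%.
Line C: paperboard → 10-2; uncoated → 10-2-2; in sheets → 10-2-2-2. Scheduled 18%. quota on 10-2-2-2 open → in-quota 2%. → 2%.
Line D: paperboard → 10-2; coated → 10-2-1; in rolls → 10-2-1-1. Scheduled 13%. Cassovia agreement on 10-2-1: wholly obtained → 24% available; preference 24% not lower than 13% → no reduction; anti-dumping (Cassovia, 10-2): +41%; total 13% + 41% = 54%. → 54%.
Sum: 3% + 15% + 2% + 54% = 74%.

74%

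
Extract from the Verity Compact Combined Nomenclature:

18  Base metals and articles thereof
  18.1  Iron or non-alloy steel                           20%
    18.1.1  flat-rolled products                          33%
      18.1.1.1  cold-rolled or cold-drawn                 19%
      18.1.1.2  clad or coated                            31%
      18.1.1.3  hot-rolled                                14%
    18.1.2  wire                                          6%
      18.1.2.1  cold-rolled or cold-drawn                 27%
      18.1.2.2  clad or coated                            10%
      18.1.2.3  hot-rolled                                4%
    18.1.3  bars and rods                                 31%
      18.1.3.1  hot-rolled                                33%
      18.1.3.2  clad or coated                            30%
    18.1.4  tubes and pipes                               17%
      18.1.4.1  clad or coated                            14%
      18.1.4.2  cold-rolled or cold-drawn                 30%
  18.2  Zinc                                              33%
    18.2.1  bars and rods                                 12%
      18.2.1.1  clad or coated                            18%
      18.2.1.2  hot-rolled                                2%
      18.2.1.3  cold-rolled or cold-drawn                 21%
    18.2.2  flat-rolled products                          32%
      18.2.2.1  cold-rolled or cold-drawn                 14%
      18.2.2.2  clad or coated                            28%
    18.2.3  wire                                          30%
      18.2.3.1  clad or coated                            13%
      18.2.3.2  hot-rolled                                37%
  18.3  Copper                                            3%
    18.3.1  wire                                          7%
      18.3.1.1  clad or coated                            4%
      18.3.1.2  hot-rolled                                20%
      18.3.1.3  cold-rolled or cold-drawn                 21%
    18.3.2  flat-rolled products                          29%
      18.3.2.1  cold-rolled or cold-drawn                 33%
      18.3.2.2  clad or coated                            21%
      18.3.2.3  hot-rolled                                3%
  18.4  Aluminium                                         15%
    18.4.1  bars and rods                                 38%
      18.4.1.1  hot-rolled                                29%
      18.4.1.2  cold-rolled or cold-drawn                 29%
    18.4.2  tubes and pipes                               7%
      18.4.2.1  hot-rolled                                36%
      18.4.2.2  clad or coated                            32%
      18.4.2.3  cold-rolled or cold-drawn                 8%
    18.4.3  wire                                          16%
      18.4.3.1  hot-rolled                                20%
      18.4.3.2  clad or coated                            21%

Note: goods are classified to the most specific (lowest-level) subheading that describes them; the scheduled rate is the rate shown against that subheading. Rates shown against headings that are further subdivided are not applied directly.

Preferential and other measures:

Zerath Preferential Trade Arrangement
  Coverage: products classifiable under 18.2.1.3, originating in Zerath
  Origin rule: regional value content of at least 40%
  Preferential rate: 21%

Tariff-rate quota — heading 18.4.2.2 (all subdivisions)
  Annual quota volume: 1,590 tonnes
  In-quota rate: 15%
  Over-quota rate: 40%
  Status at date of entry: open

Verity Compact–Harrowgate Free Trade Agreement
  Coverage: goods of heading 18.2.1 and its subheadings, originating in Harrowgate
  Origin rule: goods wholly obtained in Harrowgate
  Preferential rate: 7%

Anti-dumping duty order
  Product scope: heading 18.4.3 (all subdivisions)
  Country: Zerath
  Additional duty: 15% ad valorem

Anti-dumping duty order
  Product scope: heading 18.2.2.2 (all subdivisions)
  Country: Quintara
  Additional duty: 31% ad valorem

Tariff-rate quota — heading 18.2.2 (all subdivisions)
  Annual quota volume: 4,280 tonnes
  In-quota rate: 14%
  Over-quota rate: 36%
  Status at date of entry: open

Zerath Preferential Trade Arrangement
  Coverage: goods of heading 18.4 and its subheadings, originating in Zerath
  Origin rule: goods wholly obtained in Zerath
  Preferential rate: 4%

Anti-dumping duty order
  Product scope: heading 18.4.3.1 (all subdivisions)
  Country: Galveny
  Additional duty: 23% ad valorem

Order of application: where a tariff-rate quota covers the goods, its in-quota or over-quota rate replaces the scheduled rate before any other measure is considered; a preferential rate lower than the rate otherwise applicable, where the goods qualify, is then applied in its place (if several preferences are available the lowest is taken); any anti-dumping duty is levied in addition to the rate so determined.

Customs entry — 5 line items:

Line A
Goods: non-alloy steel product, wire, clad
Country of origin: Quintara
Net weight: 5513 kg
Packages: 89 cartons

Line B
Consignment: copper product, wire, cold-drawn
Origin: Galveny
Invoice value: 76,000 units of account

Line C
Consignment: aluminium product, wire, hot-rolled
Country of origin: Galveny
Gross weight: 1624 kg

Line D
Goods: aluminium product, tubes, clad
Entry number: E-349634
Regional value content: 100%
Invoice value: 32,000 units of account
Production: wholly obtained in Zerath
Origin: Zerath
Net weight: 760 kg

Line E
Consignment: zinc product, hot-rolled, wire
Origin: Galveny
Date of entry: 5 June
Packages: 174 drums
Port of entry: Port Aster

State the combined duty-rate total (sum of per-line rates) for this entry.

Line A: non-alloy steel → 18.1; wire → 18.1.2; clad → 18.1.2.2. Scheduled 10%. No special measure applies. → 10%.
Line B: copper → 18.3; wire → 18.3.1; cold-drawn → 18.3.1.3. Scheduled 21%. No special measure applies. → 21%.
Line C: aluminium → 18.4; wire → 18.4.3; hot-rolled → 18.4.3.1. Scheduled 20%. anti-dumping (Galveny, 18.4.3.1): +23%; total 20% + 23% = 43%. → 43%.
Line D: aluminium → 18.4; tubes → 18.4.2; clad → 18.4.2.2. Scheduled 32%. quota on 18.4.2.2 open → in-quota 15%; Zerath agreement on 18.2.1.3: 18.4.2.2 not covered; Zerath agreement on 18.4: wholly obtained → 4% available; preferential 4%. → 4%.
Line E: zinc → 18.2; wire → 18.2.3; hot-rolled → 18.2.3.2. Scheduled 37%. No special measure applies. → 37%.
Sum: 10% + 21% + 43% + 4% + 37% = 115%.

115%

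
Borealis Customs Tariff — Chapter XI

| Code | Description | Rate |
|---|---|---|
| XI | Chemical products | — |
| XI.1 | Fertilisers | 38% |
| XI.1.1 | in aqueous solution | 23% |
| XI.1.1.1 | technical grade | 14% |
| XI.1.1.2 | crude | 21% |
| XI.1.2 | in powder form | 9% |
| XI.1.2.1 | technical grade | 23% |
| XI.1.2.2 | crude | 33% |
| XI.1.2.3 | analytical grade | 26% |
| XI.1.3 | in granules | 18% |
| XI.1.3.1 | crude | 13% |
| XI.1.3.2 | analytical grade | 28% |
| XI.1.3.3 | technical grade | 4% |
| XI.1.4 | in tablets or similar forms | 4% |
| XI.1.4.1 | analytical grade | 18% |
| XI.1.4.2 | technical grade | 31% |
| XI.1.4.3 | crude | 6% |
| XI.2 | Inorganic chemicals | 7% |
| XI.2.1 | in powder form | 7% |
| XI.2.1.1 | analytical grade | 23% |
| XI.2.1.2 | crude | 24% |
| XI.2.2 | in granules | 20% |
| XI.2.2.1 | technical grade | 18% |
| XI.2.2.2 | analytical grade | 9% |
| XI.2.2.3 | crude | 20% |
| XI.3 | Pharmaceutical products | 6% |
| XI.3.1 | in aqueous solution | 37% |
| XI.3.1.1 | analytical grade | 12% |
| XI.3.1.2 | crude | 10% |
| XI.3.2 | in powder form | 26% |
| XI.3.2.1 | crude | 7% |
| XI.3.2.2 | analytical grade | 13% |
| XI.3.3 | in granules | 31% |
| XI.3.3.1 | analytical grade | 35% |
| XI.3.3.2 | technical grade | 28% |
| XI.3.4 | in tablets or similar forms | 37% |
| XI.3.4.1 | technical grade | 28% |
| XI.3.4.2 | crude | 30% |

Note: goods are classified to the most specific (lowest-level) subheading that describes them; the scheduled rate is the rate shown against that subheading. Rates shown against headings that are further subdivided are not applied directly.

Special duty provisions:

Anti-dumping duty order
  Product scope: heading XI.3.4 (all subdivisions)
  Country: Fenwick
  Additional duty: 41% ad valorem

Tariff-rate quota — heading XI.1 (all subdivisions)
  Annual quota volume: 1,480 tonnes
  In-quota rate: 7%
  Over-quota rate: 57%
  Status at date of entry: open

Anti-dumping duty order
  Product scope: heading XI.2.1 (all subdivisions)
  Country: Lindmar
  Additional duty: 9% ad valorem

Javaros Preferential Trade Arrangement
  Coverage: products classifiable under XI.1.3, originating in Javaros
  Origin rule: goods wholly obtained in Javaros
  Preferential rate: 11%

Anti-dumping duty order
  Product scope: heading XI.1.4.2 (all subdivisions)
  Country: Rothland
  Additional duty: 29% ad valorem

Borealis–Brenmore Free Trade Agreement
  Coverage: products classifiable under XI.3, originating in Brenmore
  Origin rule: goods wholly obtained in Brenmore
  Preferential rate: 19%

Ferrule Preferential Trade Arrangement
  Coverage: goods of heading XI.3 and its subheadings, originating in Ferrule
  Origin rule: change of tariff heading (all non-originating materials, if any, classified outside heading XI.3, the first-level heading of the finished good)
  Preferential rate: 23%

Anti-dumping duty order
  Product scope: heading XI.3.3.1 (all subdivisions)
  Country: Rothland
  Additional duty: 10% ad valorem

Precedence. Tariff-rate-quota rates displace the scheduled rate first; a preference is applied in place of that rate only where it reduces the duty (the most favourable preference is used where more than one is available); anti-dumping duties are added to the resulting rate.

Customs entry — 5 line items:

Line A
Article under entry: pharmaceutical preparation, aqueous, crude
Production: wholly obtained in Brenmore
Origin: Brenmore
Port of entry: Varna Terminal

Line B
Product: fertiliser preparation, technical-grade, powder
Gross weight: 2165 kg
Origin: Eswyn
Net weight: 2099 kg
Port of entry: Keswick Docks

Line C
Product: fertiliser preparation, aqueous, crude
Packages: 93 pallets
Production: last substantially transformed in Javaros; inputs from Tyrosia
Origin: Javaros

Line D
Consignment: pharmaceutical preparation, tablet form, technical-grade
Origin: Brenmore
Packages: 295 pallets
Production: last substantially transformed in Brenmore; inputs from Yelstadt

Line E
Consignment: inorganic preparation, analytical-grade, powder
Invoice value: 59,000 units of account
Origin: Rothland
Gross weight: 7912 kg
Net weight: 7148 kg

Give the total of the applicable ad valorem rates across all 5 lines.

75%

Line A: pharmaceutical → XI.3; aqueous → XI.3.1; crude → XI.3.1.2. Scheduled 10%. Brenmore agreement on XI.3: wholly obtained → 19% available; preference 19% not lower than 10% → no reduction. → 10%.
Line B: fertiliser → XI.1; powder → XI.1.2; technical-grade → XI.1.2.1. Scheduled 23%. quota on XI.1 open → in-quota 7%. → 7%.
Line C: fertiliser → XI.1; aqueous → XI.1.1; crude → XI.1.1.2. Scheduled 21%. quota on XI.1 open → in-quota 7%; Javaros agreement on XI.1.3: XI.1.1.2 not covered. → 7%.
Line D: pharmaceutical → XI.3; tablet form → XI.3.4; technical-grade → XI.3.4.1. Scheduled 28%. Brenmore agreement on XI.3: not wholly obtained. → 28%.
Line E: inorganic → XI.2; powder → XI.2.1; analytical-grade → XI.2.1.1. Scheduled 23%. No special measure applies. → 23%.
Sum: 10% + 7% + 7% + 28% + 23% = 75%.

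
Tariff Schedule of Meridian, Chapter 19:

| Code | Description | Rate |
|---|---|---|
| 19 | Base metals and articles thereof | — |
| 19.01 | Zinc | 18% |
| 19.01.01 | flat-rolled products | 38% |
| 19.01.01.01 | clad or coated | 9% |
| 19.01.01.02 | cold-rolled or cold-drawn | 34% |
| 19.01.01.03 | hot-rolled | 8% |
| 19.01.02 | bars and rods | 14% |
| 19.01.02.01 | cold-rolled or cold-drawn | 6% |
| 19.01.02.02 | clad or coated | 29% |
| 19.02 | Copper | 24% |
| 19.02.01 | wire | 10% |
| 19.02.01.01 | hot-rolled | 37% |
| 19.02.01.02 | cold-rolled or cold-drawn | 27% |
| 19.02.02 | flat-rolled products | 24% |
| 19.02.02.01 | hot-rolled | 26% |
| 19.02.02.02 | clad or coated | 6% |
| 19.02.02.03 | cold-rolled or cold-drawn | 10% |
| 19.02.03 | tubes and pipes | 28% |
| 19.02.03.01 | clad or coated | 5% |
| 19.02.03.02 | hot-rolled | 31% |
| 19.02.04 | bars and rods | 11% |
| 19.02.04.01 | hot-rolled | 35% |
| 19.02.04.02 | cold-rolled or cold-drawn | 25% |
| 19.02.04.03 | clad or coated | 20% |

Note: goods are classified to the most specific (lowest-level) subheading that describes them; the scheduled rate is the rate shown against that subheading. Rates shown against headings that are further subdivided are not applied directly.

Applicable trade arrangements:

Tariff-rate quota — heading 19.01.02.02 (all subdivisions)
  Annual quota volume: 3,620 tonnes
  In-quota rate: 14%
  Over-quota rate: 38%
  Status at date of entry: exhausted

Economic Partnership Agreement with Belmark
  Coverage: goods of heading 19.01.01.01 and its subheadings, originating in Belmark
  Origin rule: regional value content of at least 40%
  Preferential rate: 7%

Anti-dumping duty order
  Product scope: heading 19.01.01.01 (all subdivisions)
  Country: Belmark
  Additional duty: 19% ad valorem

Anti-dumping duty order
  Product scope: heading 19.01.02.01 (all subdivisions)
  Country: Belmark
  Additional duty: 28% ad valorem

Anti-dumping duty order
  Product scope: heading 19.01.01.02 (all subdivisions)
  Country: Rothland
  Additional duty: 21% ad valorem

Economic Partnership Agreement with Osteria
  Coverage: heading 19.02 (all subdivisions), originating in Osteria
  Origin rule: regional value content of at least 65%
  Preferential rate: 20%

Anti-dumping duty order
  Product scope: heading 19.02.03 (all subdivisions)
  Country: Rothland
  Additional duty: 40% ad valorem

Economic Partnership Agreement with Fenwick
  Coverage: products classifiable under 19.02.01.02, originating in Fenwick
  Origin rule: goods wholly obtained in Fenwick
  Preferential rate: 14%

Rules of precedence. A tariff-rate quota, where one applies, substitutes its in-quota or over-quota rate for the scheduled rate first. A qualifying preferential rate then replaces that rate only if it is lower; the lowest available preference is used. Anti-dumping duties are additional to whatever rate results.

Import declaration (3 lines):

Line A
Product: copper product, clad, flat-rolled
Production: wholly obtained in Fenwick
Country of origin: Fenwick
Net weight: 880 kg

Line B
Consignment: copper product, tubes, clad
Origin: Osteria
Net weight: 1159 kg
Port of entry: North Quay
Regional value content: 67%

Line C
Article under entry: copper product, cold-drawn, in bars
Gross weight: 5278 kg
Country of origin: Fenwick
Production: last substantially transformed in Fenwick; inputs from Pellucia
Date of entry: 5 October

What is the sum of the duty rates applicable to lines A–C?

36%

Line A: copper → 19.02; flat-rolled → 19.02.02; clad → 19.02.02.02. Scheduled 6%. Fenwick agreement on 19.02.01.02: 19.02.02.02 not covered. → 6%.
Line B: copper → 19.02; tubes → 19.02.03; clad → 19.02.03.01. Scheduled 5%. Osteria agreement on 19.02: RVC ≥ 65% → 20% available; preference 20% not lower than 5% → no reduction. → 5%.
Line C: copper → 19.02; in bars → 19.02.04; cold-drawn → 19.02.04.02. Scheduled 25%. Fenwick agreement on 19.02.01.02: 19.02.04.02 not covered. → 25%.
Sum: 6% + 5% + 25% = 36%.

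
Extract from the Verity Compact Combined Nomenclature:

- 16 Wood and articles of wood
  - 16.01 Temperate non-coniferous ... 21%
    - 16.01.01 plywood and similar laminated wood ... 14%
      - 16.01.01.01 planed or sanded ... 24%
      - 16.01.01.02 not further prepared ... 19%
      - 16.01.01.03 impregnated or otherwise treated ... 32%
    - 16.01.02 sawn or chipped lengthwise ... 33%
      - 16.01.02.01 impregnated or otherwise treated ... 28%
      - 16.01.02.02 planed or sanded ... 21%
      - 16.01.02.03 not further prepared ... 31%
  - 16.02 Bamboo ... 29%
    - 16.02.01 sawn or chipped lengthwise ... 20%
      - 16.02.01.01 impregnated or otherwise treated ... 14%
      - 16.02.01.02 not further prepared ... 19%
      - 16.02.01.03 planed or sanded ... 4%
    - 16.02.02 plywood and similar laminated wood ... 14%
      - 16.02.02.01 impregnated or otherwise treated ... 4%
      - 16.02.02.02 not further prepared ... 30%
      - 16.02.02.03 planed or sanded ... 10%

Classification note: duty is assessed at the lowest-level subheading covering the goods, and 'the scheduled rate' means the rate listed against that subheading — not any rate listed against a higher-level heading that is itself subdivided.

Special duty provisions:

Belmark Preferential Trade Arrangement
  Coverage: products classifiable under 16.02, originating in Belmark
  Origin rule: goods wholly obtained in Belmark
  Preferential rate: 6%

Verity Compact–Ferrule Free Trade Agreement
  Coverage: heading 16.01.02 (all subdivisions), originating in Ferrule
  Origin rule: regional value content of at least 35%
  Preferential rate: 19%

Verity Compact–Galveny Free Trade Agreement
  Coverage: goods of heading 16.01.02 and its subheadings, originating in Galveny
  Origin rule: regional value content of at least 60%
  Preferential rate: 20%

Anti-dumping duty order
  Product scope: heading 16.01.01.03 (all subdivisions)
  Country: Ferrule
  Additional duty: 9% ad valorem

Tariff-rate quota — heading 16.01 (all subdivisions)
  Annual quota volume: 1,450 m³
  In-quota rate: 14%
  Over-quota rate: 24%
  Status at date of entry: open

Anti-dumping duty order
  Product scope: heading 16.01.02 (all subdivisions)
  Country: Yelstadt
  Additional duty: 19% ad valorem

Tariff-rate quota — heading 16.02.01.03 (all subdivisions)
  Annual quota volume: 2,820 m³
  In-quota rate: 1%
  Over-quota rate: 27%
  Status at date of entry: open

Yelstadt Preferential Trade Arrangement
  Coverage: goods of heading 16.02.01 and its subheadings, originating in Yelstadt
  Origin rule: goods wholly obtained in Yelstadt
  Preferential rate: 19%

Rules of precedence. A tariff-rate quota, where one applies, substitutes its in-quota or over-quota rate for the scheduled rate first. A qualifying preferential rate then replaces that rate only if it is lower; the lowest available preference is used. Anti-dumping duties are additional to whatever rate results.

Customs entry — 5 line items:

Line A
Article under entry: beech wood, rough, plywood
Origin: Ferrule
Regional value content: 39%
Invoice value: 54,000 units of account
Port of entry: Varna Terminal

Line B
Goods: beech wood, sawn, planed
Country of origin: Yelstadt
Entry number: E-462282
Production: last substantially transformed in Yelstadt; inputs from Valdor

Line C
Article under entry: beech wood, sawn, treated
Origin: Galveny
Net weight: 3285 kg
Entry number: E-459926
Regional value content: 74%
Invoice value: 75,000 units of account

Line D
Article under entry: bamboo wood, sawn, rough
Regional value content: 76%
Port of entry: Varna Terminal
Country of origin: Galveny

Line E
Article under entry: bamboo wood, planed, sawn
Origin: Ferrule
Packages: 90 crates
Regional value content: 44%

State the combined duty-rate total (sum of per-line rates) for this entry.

Line A: beech → 16.01; plywood → 16.01.01; rough → 16.01.01.02. Scheduled 19%. quota on 16.01 open → in-quota 14%; Ferrule agreement on 16.01.02: 16.01.01.02 not covered. → 14%.
Line B: beech → 16.01; sawn → 16.01.02; planed → 16.01.02.02. Scheduled 21%. quota on 16.01 open → in-quota 14%; Yelstadt agreement on 16.02.01: 16.01.02.02 not covered; anti-dumping (Yelstadt, 16.01.02): +19%; total 14% + 19% = 33%. → 33%.
Line C: beech → 16.01; sawn → 16.01.02; treated → 16.01.02.01. Scheduled 28%. quota on 16.01 open → in-quota 14%; Galveny agreement on 16.01.02: RVC ≥ 60% → 20% available; preference 20% not lower than 14% → no reduction. → 14%.
Line D: bamboo → 16.02; sawn → 16.02.01; rough → 16.02.01.02. Scheduled 19%. Galveny agreement on 16.01.02: 16.02.01.02 not covered. → 19%.
Line E: bamboo → 16.02; sawn → 16.02.01; planed → 16.02.01.03. Scheduled 4%. quota on 16.02.01.03 open → in-quota 1%; Ferrule agreement on 16.01.02: 16.02.01.03 not covered. → 1%.
Sum: 14% + 33% + 14% + 19% + 1% = 81%.

81%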